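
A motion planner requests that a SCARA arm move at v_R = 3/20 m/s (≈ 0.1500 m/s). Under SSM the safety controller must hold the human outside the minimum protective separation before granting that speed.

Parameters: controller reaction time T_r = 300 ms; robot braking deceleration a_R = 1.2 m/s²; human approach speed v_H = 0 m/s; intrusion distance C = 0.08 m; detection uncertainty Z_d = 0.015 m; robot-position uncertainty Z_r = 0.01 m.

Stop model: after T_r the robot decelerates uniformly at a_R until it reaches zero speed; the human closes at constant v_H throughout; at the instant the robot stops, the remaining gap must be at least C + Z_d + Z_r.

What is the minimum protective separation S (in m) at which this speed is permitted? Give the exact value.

S_min = 51/320 m = 0.1594 m

braking lasts T_s = (3/20)/(6/5) = 0.1250 s
robot in T_r: 0.1500·0.3000 = 0.0450 m
robot covers 0.1500·0.1250 − ½·1.2000·0.1250² = 0.0094 m while stopping
human closes 0.0000·0.4250 = 0.0000 m
C+Z_d+Z_r = 0.0800+0.0150+0.0100 = 0.1050 m
S_min ≈ 0.0450+0.0094+0.0000+0.1050  ⇒  S_min = 51/320 m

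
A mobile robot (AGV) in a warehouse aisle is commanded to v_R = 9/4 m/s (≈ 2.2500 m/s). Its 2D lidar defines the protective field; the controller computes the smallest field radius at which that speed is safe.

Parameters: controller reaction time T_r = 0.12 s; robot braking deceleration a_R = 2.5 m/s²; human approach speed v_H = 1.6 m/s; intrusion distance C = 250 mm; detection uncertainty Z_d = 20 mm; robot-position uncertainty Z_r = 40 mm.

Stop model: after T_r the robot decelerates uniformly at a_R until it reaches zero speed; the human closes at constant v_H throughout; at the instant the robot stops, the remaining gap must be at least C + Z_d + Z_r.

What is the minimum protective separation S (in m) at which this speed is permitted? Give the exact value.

S_min = 6449/2000 m = 3.2245 m

T_s = v_R/a_R = (9/4)/(5/2) = 0.9000 s
reaction-phase robot travel = 2.2500·0.1200 = 0.2700 m
robot covers 2.2500·0.9000 − ½·2.5000·0.9000² = 1.0125 m while stopping
person approaches 1.6000·(0.1200+0.9000) = 1.6320 m
margins: 0.2500+0.0200+0.0400 = 0.3100 m
S_min ≈ 0.2700+1.0125+1.6320+0.3100  ⇒  S_min = 6449/2000 m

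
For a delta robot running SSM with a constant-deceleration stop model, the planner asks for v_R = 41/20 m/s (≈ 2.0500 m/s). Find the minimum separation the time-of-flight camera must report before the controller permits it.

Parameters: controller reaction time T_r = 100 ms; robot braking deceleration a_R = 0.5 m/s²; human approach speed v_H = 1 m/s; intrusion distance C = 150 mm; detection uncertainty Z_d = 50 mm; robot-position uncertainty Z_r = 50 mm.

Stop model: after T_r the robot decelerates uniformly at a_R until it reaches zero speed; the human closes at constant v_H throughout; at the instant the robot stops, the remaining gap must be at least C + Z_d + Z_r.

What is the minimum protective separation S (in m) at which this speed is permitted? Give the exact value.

T_s = v_R/a_R = (41/20)/(1/2) = 4.1000 s
reaction-phase robot travel = 2.0500·0.1000 = 0.2050 m
robot covers 2.0500·4.1000 − ½·0.5000·4.1000² = 4.2025 m while stopping
human closes 1.0000·4.2000 = 4.2000 m
margins: 0.1500+0.0500+0.0500 = 0.2500 m
S_min ≈ 0.2050+4.2025+4.2000+0.2500  ⇒  S_min = 3543/400 m

S_min = 3543/400 m = 8.8575 m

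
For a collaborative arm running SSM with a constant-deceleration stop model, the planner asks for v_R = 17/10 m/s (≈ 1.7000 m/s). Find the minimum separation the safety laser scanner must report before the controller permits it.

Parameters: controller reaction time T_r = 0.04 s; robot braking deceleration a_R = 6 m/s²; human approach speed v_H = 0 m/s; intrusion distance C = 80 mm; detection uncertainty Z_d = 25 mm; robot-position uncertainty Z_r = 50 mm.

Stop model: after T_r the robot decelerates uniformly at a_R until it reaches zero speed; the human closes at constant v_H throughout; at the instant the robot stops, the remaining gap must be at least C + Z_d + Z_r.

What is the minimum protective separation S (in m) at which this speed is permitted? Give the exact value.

braking lasts T_s = (17/10)/6 = 0.2833 s
robot in T_r: 1.7000·0.0400 = 0.0680 m
robot covers 1.7000·0.2833 − ½·6.0000·0.2833² = 0.2408 m while stopping
person approaches 0.0000·(0.0400+0.2833) = 0.0000 m
residual clearance needed = 0.0800+0.0250+0.0500 = 0.1550 m
S_min ≈ 0.0680+0.2408+0.0000+0.1550  ⇒  S_min = 2783/6000 m

S_min = 2783/6000 m = 0.4638 m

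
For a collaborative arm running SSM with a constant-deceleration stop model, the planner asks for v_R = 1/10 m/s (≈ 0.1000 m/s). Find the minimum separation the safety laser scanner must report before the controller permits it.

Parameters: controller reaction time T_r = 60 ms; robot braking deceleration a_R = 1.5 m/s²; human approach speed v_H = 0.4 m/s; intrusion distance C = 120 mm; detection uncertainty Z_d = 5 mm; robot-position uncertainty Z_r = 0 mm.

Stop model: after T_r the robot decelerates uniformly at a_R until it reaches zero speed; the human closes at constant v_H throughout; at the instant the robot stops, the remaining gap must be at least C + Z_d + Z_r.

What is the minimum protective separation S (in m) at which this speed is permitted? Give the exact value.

T_s = v_R/a_R = (1/10)/(3/2) = 0.0667 s
reaction-phase robot travel = 0.1000·0.0600 = 0.0060 m
robot covers 0.1000·0.0667 − ½·1.5000·0.0667² = 0.0033 m while stopping
person approaches 0.4000·(0.0600+0.0667) = 0.0507 m
margins: 0.1200+0.0050+0.0000 = 0.1250 m
S_min ≈ 0.0060+0.0033+0.0507+0.1250  ⇒  S_min = 37/200 m

S_min = 37/200 m = 0.1850 m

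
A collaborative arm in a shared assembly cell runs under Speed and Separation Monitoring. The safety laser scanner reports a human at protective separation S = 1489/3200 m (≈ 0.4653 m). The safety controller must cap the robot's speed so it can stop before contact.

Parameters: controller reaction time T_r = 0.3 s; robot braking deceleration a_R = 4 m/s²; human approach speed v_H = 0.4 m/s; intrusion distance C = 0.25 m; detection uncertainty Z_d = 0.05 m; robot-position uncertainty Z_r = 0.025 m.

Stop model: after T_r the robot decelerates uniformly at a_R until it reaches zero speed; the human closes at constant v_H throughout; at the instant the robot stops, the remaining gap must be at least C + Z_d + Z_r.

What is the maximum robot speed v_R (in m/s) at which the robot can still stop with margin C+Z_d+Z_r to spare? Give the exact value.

v_R_max = 1/20 m/s = 0.0500 m/s

quadratic (1/8)·v² + (2/5)·v + (-13/640) = 0
  disc = (2/5)² − 4·(1/8)·(-13/640) = 1089/6400 ; √disc = 33/80
  v_R = (−(2/5) + 33/80) / (2·(1/8)) = 1/20 m/s
check:
stop time T_s = (1/20)/4 = 0.0125 s
robot covers v_R·T_r = 0.0500·0.3000 = 0.0150 m before braking
robot covers 0.0500·0.0125 − ½·4.0000·0.0125² = 0.0003 m while stopping
human over T_r+T_s: 0.4000·(0.3000+0.0125) = 0.1250 m
residual clearance needed = 0.2500+0.0500+0.0250 = 0.3250 m
sum ≈ 0.0150+0.0003+0.1250+0.3250 ≈ 0.4653 m = S ✓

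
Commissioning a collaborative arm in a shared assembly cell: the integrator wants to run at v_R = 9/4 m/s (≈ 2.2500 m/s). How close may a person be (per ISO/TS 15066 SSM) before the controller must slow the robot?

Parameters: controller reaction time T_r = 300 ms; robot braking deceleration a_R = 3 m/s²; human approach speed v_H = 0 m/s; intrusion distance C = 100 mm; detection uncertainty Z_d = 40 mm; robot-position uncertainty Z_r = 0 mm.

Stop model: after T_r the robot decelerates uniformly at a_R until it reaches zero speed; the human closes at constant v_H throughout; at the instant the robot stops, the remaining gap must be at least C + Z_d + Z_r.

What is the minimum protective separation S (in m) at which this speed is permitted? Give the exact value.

stop time T_s = (9/4)/3 = 0.7500 s
robot covers v_R·T_r = 2.2500·0.3000 = 0.6750 m before braking
braking distance = 2.2500²/(2·3.0000) = 0.8438 m
human closes 0.0000·1.0500 = 0.0000 m
C+Z_d+Z_r = 0.1000+0.0400+0.0000 = 0.1400 m
S_min ≈ 0.6750+0.8438+0.0000+0.1400  ⇒  S_min = 1327/800 m

S_min = 1327/800 m = 1.6587 m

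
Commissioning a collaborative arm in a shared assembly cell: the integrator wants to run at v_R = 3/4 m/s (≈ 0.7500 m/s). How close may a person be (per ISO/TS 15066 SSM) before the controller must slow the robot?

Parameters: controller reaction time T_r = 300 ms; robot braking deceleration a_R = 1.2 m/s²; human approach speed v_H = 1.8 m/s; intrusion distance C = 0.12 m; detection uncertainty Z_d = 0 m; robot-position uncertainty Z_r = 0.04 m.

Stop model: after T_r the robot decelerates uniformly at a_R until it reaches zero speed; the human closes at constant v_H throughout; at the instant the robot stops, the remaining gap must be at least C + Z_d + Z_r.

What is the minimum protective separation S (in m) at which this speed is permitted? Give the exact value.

S_min = 731/320 m = 2.2844 m

T_s = v_R/a_R = (3/4)/(6/5) = 0.6250 s
robot in T_r: 0.7500·0.3000 = 0.2250 m
robot under decel: 0.7500²/(2·1.2000) = 0.2344 m
human over T_r+T_s: 1.8000·(0.3000+0.6250) = 1.6650 m
margins: 0.1200+0.0000+0.0400 = 0.1600 m
S_min ≈ 0.2250+0.2344+1.6650+0.1600  ⇒  S_min = 731/320 m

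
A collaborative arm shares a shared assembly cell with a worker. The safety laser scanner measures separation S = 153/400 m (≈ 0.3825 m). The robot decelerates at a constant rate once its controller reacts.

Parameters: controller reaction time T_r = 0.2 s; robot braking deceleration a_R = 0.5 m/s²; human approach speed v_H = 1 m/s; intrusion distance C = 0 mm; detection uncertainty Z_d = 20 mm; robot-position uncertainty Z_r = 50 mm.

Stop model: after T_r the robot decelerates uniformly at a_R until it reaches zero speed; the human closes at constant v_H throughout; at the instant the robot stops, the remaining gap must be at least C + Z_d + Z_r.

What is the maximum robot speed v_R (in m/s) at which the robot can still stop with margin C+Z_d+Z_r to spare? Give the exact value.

at the boundary: (1)·v² + (11/5)·v + (-9/80) = 0
  disc = (11/5)² − 4·(1)·(-9/80) = 529/100 ; √disc = 23/10
  v_R = (−(11/5) + 23/10) / (2·(1)) = 1/20 m/s
check:
T_s = v_R/a_R = (1/20)/(1/2) = 0.1000 s
robot in T_r: 0.0500·0.2000 = 0.0100 m
robot covers 0.0500·0.1000 − ½·0.5000·0.1000² = 0.0025 m while stopping
person approaches 1.0000·(0.2000+0.1000) = 0.3000 m
C+Z_d+Z_r = 0.0000+0.0200+0.0500 = 0.0700 m
sum ≈ 0.0100+0.0025+0.3000+0.0700 ≈ 0.3825 m = S ✓

v_R_max = 1/20 m/s = 0.0500 m/s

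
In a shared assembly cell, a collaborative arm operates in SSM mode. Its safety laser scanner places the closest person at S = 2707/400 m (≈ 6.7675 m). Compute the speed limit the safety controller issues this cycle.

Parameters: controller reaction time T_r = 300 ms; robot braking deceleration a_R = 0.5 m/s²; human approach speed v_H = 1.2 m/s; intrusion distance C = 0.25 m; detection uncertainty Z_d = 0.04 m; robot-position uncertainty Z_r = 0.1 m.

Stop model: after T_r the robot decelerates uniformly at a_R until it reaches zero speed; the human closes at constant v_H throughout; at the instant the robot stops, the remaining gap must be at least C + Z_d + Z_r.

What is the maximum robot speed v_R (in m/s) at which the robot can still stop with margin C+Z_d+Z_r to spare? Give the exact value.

quadratic (1)·v² + (27/10)·v + (-2407/400) = 0
  disc = (27/10)² − 4·(1)·(-2407/400) = 784/25 ; √disc = 28/5
  v_R = (−(27/10) + 28/5) / (2·(1)) = 29/20 m/s
check:
braking lasts T_s = (29/20)/(1/2) = 2.9000 s
robot in T_r: 1.4500·0.3000 = 0.4350 m
robot under decel: 1.4500²/(2·0.5000) = 2.1025 m
human over T_r+T_s: 1.2000·(0.3000+2.9000) = 3.8400 m
margins: 0.2500+0.0400+0.1000 = 0.3900 m
sum ≈ 0.4350+2.1025+3.8400+0.3900 ≈ 6.7675 m = S ✓

v_R_max = 29/20 m/s = 1.4500 m/s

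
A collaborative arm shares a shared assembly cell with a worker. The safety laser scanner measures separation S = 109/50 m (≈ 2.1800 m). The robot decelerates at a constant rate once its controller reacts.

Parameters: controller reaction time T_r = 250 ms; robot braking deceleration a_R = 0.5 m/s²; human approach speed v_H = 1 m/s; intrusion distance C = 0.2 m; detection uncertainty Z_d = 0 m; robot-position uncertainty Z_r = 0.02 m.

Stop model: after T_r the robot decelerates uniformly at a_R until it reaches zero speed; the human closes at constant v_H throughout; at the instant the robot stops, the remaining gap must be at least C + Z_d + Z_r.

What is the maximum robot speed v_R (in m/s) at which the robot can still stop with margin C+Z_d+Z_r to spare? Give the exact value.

at the boundary: (1)·v² + (9/4)·v + (-171/100) = 0
  disc = (9/4)² − 4·(1)·(-171/100) = 4761/400 ; √disc = 69/20
  v_R = (−(9/4) + 69/20) / (2·(1)) = 3/5 m/s
check:
T_s = v_R/a_R = (3/5)/(1/2) = 1.2000 s
robot in T_r: 0.6000·0.2500 = 0.1500 m
robot covers 0.6000·1.2000 − ½·0.5000·1.2000² = 0.3600 m while stopping
human over T_r+T_s: 1.0000·(0.2500+1.2000) = 1.4500 m
residual clearance needed = 0.2000+0.0000+0.0200 = 0.2200 m
sum ≈ 0.1500+0.3600+1.4500+0.2200 ≈ 2.1800 m = S ✓

v_R_max = 3/5 m/s = 0.6000 m/s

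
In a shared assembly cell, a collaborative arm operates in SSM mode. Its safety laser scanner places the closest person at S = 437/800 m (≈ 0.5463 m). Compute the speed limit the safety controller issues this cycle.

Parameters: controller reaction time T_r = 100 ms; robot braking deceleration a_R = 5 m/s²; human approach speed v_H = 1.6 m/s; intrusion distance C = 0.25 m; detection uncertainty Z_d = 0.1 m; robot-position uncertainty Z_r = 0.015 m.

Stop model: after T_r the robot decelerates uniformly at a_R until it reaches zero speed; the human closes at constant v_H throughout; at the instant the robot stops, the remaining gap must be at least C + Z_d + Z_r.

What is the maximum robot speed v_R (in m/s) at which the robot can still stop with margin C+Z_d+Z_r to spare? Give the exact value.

v_R_max = 1/20 m/s = 0.0500 m/s

collect terms ⇒ (1/10)·v_R² + (21/50)·v_R + (-17/800) = 0
  disc = (21/50)² − 4·(1/10)·(-17/800) = 1849/10000 ; √disc = 43/100
  v_R = (−(21/50) + 43/100) / (2·(1/10)) = 1/20 m/s
check:
T_s = v_R/a_R = (1/20)/5 = 0.0100 s
reaction-phase robot travel = 0.0500·0.1000 = 0.0050 m
robot covers 0.0500·0.0100 − ½·5.0000·0.0100² = 0.0003 m while stopping
human closes 1.6000·0.1100 = 0.1760 m
margins: 0.2500+0.1000+0.0150 = 0.3650 m
sum ≈ 0.0050+0.0003+0.1760+0.3650 ≈ 0.5463 m = S ✓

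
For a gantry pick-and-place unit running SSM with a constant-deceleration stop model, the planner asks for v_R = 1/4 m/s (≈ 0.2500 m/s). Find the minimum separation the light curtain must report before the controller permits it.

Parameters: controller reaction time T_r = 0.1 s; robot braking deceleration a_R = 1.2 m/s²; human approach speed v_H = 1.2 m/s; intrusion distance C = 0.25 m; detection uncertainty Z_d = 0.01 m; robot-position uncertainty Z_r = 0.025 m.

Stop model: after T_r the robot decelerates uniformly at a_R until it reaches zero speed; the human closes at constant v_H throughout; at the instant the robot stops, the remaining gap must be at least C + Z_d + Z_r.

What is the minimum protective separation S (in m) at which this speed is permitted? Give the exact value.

T_s = v_R/a_R = (1/4)/(6/5) = 0.2083 s
reaction-phase robot travel = 0.2500·0.1000 = 0.0250 m
robot covers 0.2500·0.2083 − ½·1.2000·0.2083² = 0.0260 m while stopping
person approaches 1.2000·(0.1000+0.2083) = 0.3700 m
margins: 0.2500+0.0100+0.0250 = 0.2850 m
S_min ≈ 0.0250+0.0260+0.3700+0.2850  ⇒  S_min = 3389/4800 m

S_min = 3389/4800 m = 0.7060 m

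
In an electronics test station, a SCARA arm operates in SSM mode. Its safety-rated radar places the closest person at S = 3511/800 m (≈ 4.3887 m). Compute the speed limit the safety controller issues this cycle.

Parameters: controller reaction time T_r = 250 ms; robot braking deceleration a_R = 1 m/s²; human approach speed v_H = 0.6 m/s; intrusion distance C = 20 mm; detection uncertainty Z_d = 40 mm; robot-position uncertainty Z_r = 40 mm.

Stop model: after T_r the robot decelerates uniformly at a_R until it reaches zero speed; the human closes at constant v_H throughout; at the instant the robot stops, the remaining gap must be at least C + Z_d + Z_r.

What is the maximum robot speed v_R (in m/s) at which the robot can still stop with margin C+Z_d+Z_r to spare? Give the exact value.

v_R_max = 43/20 m/s = 2.1500 m/s

quadratic (1/2)·v² + (17/20)·v + (-3311/800) = 0
  disc = (17/20)² − 4·(1/2)·(-3311/800) = 9 ; √disc = 3
  v_R = (−(17/20) + 3) / (2·(1/2)) = 43/20 m/s
check:
T_s = v_R/a_R = (43/20)/1 = 2.1500 s
reaction-phase robot travel = 2.1500·0.2500 = 0.5375 m
robot covers 2.1500·2.1500 − ½·1.0000·2.1500² = 2.3112 m while stopping
human closes 0.6000·2.4000 = 1.4400 m
C+Z_d+Z_r = 0.0200+0.0400+0.0400 = 0.1000 m
sum ≈ 0.5375+2.3112+1.4400+0.1000 ≈ 4.3887 m = S ✓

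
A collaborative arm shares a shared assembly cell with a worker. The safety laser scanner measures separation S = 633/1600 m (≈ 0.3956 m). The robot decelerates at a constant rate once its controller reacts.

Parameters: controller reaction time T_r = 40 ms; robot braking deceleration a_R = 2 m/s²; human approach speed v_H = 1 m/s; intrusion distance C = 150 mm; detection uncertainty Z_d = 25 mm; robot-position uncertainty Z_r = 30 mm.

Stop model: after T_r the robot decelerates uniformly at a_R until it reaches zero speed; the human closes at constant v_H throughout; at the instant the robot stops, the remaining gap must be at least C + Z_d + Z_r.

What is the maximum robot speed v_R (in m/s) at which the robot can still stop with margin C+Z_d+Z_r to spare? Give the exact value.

v_R_max = 1/4 m/s = 0.2500 m/s

quadratic (1/4)·v² + (27/50)·v + (-241/1600) = 0
  disc = (27/50)² − 4·(1/4)·(-241/1600) = 17689/40000 ; √disc = 133/200
  v_R = (−(27/50) + 133/200) / (2·(1/4)) = 1/4 m/s
check:
stop time T_s = (1/4)/2 = 0.1250 s
robot in T_r: 0.2500·0.0400 = 0.0100 m
robot covers 0.2500·0.1250 − ½·2.0000·0.1250² = 0.0156 m while stopping
person approaches 1.0000·(0.0400+0.1250) = 0.1650 m
C+Z_d+Z_r = 0.1500+0.0250+0.0300 = 0.2050 m
sum ≈ 0.0100+0.0156+0.1650+0.2050 ≈ 0.3956 m = S ✓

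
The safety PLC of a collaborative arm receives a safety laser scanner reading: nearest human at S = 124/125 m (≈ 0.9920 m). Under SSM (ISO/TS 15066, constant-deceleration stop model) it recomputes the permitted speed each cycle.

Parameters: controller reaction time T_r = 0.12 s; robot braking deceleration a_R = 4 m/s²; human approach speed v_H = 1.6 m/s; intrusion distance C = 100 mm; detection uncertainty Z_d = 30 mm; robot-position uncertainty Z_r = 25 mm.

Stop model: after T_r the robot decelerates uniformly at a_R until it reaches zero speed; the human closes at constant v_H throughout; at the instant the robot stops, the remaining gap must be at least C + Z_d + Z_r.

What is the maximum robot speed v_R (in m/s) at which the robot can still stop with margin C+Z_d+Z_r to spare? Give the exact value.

v_R_max = 1 m/s = 1.0000 m/s

collect terms ⇒ (1/8)·v_R² + (13/25)·v_R + (-129/200) = 0
  disc = (13/25)² − 4·(1/8)·(-129/200) = 5929/10000 ; √disc = 77/100
  v_R = (−(13/25) + 77/100) / (2·(1/8)) = 1 m/s
check:
stop time T_s = 1/4 = 0.2500 s
robot in T_r: 1.0000·0.1200 = 0.1200 m
braking distance = 1.0000²/(2·4.0000) = 0.1250 m
human over T_r+T_s: 1.6000·(0.1200+0.2500) = 0.5920 m
margins: 0.1000+0.0300+0.0250 = 0.1550 m
sum ≈ 0.1200+0.1250+0.5920+0.1550 ≈ 0.9920 m = S ✓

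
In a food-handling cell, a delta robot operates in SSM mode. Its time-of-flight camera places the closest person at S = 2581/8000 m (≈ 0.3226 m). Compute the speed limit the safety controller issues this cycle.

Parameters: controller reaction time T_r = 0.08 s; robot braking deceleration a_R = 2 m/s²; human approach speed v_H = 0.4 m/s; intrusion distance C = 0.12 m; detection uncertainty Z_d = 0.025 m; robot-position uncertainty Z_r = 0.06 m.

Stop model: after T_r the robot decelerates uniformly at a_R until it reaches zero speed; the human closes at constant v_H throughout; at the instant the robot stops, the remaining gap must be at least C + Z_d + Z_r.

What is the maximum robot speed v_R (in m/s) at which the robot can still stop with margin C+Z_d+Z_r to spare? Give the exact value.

at the boundary: (1/4)·v² + (7/25)·v + (-137/1600) = 0
  disc = (7/25)² − 4·(1/4)·(-137/1600) = 6561/40000 ; √disc = 81/200
  v_R = (−(7/25) + 81/200) / (2·(1/4)) = 1/4 m/s
check:
stop time T_s = (1/4)/2 = 0.1250 s
robot covers v_R·T_r = 0.2500·0.0800 = 0.0200 m before braking
robot under decel: 0.2500²/(2·2.0000) = 0.0156 m
human over T_r+T_s: 0.4000·(0.0800+0.1250) = 0.0820 m
margins: 0.1200+0.0250+0.0600 = 0.2050 m
sum ≈ 0.0200+0.0156+0.0820+0.2050 ≈ 0.3226 m = S ✓

v_R_max = 1/4 m/s = 0.2500 m/s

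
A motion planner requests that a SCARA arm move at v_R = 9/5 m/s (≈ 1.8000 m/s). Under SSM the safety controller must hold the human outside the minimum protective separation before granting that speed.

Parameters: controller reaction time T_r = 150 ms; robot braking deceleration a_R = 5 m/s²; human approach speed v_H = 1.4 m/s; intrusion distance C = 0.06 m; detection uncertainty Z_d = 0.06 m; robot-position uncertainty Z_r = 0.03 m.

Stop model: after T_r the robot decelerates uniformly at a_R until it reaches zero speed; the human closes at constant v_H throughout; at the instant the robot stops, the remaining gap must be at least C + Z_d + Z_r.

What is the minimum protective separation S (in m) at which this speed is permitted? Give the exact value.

stop time T_s = (9/5)/5 = 0.3600 s
robot covers v_R·T_r = 1.8000·0.1500 = 0.2700 m before braking
braking distance = 1.8000²/(2·5.0000) = 0.3240 m
human over T_r+T_s: 1.4000·(0.1500+0.3600) = 0.7140 m
C+Z_d+Z_r = 0.0600+0.0600+0.0300 = 0.1500 m
S_min ≈ 0.2700+0.3240+0.7140+0.1500  ⇒  S_min = 729/500 m

S_min = 729/500 m = 1.4580 m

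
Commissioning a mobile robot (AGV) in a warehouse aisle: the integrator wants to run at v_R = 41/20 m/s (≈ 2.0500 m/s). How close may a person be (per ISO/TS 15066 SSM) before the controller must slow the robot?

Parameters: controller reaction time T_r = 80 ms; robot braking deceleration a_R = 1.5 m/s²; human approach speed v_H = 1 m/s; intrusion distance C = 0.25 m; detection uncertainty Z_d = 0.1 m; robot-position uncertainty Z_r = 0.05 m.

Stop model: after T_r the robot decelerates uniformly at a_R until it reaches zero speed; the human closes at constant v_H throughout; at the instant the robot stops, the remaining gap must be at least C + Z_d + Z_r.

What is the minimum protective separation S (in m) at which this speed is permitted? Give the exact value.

braking lasts T_s = (41/20)/(3/2) = 1.3667 s
robot in T_r: 2.0500·0.0800 = 0.1640 m
robot under decel: 2.0500²/(2·1.5000) = 1.4008 m
human closes 1.0000·1.4467 = 1.4467 m
residual clearance needed = 0.2500+0.1000+0.0500 = 0.4000 m
S_min ≈ 0.1640+1.4008+1.4467+0.4000  ⇒  S_min = 6823/2000 m

S_min = 6823/2000 m = 3.4115 m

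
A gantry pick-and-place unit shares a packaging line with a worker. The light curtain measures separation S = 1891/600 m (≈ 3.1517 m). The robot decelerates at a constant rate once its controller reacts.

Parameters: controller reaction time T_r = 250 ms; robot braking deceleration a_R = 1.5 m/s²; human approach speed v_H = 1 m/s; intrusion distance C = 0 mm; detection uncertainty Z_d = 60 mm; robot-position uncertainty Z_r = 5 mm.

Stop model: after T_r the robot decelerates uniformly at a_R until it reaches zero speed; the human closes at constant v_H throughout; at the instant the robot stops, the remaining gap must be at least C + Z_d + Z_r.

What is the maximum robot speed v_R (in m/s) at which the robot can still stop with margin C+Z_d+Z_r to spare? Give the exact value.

v_R_max = 37/20 m/s = 1.8500 m/s

at the boundary: (1/3)·v² + (11/12)·v + (-851/300) = 0
  disc = (11/12)² − 4·(1/3)·(-851/300) = 1849/400 ; √disc = 43/20
  v_R = (−(11/12) + 43/20) / (2·(1/3)) = 37/20 m/s
check:
stop time T_s = (37/20)/(3/2) = 1.2333 s
robot covers v_R·T_r = 1.8500·0.2500 = 0.4625 m before braking
braking distance = 1.8500²/(2·1.5000) = 1.1408 m
human closes 1.0000·1.4833 = 1.4833 m
margins: 0.0000+0.0600+0.0050 = 0.0650 m
sum ≈ 0.4625+1.1408+1.4833+0.0650 ≈ 3.1517 m = S ✓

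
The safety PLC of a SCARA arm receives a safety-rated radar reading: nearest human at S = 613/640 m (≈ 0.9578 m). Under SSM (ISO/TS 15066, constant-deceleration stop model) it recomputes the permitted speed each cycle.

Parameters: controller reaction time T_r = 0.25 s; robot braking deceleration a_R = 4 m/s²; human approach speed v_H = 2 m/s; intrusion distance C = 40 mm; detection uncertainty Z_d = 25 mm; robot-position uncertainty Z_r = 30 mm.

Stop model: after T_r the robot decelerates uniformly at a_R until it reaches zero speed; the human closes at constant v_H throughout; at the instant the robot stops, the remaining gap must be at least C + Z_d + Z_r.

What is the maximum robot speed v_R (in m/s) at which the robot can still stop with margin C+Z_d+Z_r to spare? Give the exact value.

v_R_max = 9/20 m/s = 0.4500 m/s

quadratic (1/8)·v² + (3/4)·v + (-1161/3200) = 0
  disc = (3/4)² − 4·(1/8)·(-1161/3200) = 4761/6400 ; √disc = 69/80
  v_R = (−(3/4) + 69/80) / (2·(1/8)) = 9/20 m/s
check:
braking lasts T_s = (9/20)/4 = 0.1125 s
robot in T_r: 0.4500·0.2500 = 0.1125 m
robot covers 0.4500·0.1125 − ½·4.0000·0.1125² = 0.0253 m while stopping
human over T_r+T_s: 2.0000·(0.2500+0.1125) = 0.7250 m
C+Z_d+Z_r = 0.0400+0.0250+0.0300 = 0.0950 m
sum ≈ 0.1125+0.0253+0.7250+0.0950 ≈ 0.9578 m = S ✓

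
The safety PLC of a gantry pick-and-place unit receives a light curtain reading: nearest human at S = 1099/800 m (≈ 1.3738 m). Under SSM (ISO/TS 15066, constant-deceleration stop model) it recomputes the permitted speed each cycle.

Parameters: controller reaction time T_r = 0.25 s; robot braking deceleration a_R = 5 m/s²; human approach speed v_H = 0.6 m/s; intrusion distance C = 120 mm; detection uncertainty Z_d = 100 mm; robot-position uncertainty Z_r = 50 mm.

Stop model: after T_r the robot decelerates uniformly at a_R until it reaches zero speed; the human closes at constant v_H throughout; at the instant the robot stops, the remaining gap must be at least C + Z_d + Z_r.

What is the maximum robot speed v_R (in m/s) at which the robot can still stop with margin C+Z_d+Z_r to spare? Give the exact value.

v_R_max = 7/4 m/s = 1.7500 m/s

collect terms ⇒ (1/10)·v_R² + (37/100)·v_R + (-763/800) = 0
  disc = (37/100)² − 4·(1/10)·(-763/800) = 324/625 ; √disc = 18/25
  v_R = (−(37/100) + 18/25) / (2·(1/10)) = 7/4 m/s
check:
braking lasts T_s = (7/4)/5 = 0.3500 s
reaction-phase robot travel = 1.7500·0.2500 = 0.4375 m
robot under decel: 1.7500²/(2·5.0000) = 0.3063 m
human over T_r+T_s: 0.6000·(0.2500+0.3500) = 0.3600 m
margins: 0.1200+0.1000+0.0500 = 0.2700 m
sum ≈ 0.4375+0.3063+0.3600+0.2700 ≈ 1.3738 m = S ✓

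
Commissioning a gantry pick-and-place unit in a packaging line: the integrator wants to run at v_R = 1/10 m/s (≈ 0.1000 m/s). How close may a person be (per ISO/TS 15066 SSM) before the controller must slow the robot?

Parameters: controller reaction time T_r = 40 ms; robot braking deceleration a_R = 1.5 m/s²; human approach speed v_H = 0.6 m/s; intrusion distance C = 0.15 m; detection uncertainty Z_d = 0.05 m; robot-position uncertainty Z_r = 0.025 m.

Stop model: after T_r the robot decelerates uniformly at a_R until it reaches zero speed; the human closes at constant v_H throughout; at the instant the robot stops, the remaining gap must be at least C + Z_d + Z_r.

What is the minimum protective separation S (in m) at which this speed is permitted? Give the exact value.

T_s = v_R/a_R = (1/10)/(3/2) = 0.0667 s
robot in T_r: 0.1000·0.0400 = 0.0040 m
robot covers 0.1000·0.0667 − ½·1.5000·0.0667² = 0.0033 m while stopping
human over T_r+T_s: 0.6000·(0.0400+0.0667) = 0.0640 m
C+Z_d+Z_r = 0.1500+0.0500+0.0250 = 0.2250 m
S_min ≈ 0.0040+0.0033+0.0640+0.2250  ⇒  S_min = 889/3000 m

S_min = 889/3000 m = 0.2963 m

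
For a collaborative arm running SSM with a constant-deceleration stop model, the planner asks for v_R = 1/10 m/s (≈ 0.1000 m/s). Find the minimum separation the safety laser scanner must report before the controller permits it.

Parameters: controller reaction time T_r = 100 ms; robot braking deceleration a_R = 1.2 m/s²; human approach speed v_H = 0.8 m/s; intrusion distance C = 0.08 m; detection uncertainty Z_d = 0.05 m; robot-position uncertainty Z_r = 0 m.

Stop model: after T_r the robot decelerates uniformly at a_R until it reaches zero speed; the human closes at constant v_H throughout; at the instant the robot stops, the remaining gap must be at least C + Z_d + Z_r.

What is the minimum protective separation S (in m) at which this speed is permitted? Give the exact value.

braking lasts T_s = (1/10)/(6/5) = 0.0833 s
reaction-phase robot travel = 0.1000·0.1000 = 0.0100 m
robot covers 0.1000·0.0833 − ½·1.2000·0.0833² = 0.0042 m while stopping
human closes 0.8000·0.1833 = 0.1467 m
residual clearance needed = 0.0800+0.0500+0.0000 = 0.1300 m
S_min ≈ 0.0100+0.0042+0.1467+0.1300  ⇒  S_min = 349/1200 m

S_min = 349/1200 m = 0.2908 m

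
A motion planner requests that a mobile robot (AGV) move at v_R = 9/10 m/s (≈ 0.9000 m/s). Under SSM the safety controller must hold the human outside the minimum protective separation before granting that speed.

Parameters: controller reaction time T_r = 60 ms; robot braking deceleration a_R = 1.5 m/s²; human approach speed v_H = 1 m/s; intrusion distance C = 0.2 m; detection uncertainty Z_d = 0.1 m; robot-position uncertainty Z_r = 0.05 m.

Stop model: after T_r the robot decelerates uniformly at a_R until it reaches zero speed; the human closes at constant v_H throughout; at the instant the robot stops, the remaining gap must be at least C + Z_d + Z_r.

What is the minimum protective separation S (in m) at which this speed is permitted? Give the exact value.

stop time T_s = (9/10)/(3/2) = 0.6000 s
robot in T_r: 0.9000·0.0600 = 0.0540 m
robot under decel: 0.9000²/(2·1.5000) = 0.2700 m
human over T_r+T_s: 1.0000·(0.0600+0.6000) = 0.6600 m
C+Z_d+Z_r = 0.2000+0.1000+0.0500 = 0.3500 m
S_min ≈ 0.0540+0.2700+0.6600+0.3500  ⇒  S_min = 667/500 m

S_min = 667/500 m = 1.3340 m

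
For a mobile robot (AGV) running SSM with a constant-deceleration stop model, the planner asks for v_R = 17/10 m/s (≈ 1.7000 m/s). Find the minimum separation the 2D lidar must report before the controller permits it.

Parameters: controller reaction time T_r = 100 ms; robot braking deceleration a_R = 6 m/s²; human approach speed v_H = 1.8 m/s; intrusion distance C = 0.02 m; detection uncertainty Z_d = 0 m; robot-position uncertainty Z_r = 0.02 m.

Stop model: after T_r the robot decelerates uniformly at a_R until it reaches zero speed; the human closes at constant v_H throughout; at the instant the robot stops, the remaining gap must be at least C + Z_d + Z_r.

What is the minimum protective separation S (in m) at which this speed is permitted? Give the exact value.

S_min = 1369/1200 m = 1.1408 m

stop time T_s = (17/10)/6 = 0.2833 s
reaction-phase robot travel = 1.7000·0.1000 = 0.1700 m
braking distance = 1.7000²/(2·6.0000) = 0.2408 m
human over T_r+T_s: 1.8000·(0.1000+0.2833) = 0.6900 m
residual clearance needed = 0.0200+0.0000+0.0200 = 0.0400 m
S_min ≈ 0.1700+0.2408+0.6900+0.0400  ⇒  S_min = 1369/1200 m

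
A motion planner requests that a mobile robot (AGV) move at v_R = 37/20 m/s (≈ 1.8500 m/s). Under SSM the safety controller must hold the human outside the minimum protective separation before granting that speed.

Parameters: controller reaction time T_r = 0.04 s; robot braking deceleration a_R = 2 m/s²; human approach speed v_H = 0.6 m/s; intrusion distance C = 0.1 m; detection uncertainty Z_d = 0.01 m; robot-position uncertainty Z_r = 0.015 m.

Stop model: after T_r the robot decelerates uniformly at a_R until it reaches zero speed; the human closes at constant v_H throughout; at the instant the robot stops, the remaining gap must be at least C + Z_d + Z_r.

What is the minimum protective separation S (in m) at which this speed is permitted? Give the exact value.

T_s = v_R/a_R = (37/20)/2 = 0.9250 s
robot covers v_R·T_r = 1.8500·0.0400 = 0.0740 m before braking
braking distance = 1.8500²/(2·2.0000) = 0.8556 m
human closes 0.6000·0.9650 = 0.5790 m
margins: 0.1000+0.0100+0.0150 = 0.1250 m
S_min ≈ 0.0740+0.8556+0.5790+0.1250  ⇒  S_min = 13069/8000 m

S_min = 13069/8000 m = 1.6336 m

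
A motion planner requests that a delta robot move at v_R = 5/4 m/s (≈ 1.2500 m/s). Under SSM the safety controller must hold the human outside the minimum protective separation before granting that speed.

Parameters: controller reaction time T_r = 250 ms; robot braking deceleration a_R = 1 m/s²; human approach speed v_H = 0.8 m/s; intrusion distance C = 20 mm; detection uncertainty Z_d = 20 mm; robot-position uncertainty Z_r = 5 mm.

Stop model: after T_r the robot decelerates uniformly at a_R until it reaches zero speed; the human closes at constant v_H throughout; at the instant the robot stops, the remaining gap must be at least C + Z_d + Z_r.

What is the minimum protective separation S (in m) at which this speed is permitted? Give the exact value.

T_s = v_R/a_R = (5/4)/1 = 1.2500 s
reaction-phase robot travel = 1.2500·0.2500 = 0.3125 m
robot under decel: 1.2500²/(2·1.0000) = 0.7812 m
human closes 0.8000·1.5000 = 1.2000 m
C+Z_d+Z_r = 0.0200+0.0200+0.0050 = 0.0450 m
S_min ≈ 0.3125+0.7812+1.2000+0.0450  ⇒  S_min = 1871/800 m

S_min = 1871/800 m = 2.3388 m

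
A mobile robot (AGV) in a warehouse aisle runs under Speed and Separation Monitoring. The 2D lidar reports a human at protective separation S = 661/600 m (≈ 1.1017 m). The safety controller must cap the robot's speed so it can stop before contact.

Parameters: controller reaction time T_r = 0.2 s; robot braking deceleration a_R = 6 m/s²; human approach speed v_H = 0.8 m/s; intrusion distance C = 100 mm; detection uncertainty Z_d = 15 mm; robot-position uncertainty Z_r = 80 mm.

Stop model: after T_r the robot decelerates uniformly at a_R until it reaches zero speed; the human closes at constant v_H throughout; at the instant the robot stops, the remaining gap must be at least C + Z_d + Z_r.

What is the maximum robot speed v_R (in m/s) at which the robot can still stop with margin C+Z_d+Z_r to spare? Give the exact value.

v_R_max = 8/5 m/s = 1.6000 m/s

quadratic (1/12)·v² + (1/3)·v + (-56/75) = 0
  disc = (1/3)² − 4·(1/12)·(-56/75) = 9/25 ; √disc = 3/5
  v_R = (−(1/3) + 3/5) / (2·(1/12)) = 8/5 m/s
check:
T_s = v_R/a_R = (8/5)/6 = 0.2667 s
reaction-phase robot travel = 1.6000·0.2000 = 0.3200 m
braking distance = 1.6000²/(2·6.0000) = 0.2133 m
human closes 0.8000·0.4667 = 0.3733 m
C+Z_d+Z_r = 0.1000+0.0150+0.0800 = 0.1950 m
sum ≈ 0.3200+0.2133+0.3733+0.1950 ≈ 1.1017 m = S ✓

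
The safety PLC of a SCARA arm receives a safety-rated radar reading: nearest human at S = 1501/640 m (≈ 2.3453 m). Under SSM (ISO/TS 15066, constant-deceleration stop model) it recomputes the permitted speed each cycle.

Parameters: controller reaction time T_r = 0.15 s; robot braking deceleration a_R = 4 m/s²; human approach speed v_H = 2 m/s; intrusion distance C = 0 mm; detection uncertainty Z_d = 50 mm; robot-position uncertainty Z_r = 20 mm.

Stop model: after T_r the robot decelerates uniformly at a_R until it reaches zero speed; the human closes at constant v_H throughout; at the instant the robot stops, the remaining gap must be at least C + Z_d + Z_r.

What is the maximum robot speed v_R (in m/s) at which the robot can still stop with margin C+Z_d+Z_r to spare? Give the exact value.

collect terms ⇒ (1/8)·v_R² + (13/20)·v_R + (-6321/3200) = 0
  disc = (13/20)² − 4·(1/8)·(-6321/3200) = 361/256 ; √disc = 19/16
  v_R = (−(13/20) + 19/16) / (2·(1/8)) = 43/20 m/s
check:
T_s = v_R/a_R = (43/20)/4 = 0.5375 s
robot covers v_R·T_r = 2.1500·0.1500 = 0.3225 m before braking
robot covers 2.1500·0.5375 − ½·4.0000·0.5375² = 0.5778 m while stopping
human over T_r+T_s: 2.0000·(0.1500+0.5375) = 1.3750 m
margins: 0.0000+0.0500+0.0200 = 0.0700 m
sum ≈ 0.3225+0.5778+1.3750+0.0700 ≈ 2.3453 m = S ✓

v_R_max = 43/20 m/s = 2.1500 m/s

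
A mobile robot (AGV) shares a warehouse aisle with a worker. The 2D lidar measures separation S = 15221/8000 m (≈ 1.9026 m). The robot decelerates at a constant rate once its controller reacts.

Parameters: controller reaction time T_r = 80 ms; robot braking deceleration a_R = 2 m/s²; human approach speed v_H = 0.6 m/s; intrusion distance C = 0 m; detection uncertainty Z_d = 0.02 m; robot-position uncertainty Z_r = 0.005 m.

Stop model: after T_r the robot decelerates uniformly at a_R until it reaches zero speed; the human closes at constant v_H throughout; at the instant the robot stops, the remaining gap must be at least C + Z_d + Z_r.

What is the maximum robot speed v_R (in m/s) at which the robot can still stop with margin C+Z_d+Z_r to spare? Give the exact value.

v_R_max = 41/20 m/s = 2.0500 m/s

quadratic (1/4)·v² + (19/50)·v + (-14637/8000) = 0
  disc = (19/50)² − 4·(1/4)·(-14637/8000) = 78961/40000 ; √disc = 281/200
  v_R = (−(19/50) + 281/200) / (2·(1/4)) = 41/20 m/s
check:
braking lasts T_s = (41/20)/2 = 1.0250 s
robot in T_r: 2.0500·0.0800 = 0.1640 m
robot covers 2.0500·1.0250 − ½·2.0000·1.0250² = 1.0506 m while stopping
person approaches 0.6000·(0.0800+1.0250) = 0.6630 m
residual clearance needed = 0.0000+0.0200+0.0050 = 0.0250 m
sum ≈ 0.1640+1.0506+0.6630+0.0250 ≈ 1.9026 m = S ✓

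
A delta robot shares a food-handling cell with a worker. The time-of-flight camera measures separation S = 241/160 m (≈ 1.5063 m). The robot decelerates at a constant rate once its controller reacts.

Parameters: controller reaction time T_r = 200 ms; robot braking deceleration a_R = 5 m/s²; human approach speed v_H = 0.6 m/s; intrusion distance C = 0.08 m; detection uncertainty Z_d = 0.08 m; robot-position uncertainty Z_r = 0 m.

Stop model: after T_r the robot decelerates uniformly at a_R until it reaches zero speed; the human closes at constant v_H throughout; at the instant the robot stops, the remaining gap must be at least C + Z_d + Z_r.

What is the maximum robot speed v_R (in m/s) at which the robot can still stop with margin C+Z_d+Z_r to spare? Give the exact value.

v_R_max = 9/4 m/s = 2.2500 m/s

collect terms ⇒ (1/10)·v_R² + (8/25)·v_R + (-981/800) = 0
  disc = (8/25)² − 4·(1/10)·(-981/800) = 5929/10000 ; √disc = 77/100
  v_R = (−(8/25) + 77/100) / (2·(1/10)) = 9/4 m/s
check:
stop time T_s = (9/4)/5 = 0.4500 s
robot covers v_R·T_r = 2.2500·0.2000 = 0.4500 m before braking
braking distance = 2.2500²/(2·5.0000) = 0.5062 m
human closes 0.6000·0.6500 = 0.3900 m
C+Z_d+Z_r = 0.0800+0.0800+0.0000 = 0.1600 m
sum ≈ 0.4500+0.5062+0.3900+0.1600 ≈ 1.5063 m = S ✓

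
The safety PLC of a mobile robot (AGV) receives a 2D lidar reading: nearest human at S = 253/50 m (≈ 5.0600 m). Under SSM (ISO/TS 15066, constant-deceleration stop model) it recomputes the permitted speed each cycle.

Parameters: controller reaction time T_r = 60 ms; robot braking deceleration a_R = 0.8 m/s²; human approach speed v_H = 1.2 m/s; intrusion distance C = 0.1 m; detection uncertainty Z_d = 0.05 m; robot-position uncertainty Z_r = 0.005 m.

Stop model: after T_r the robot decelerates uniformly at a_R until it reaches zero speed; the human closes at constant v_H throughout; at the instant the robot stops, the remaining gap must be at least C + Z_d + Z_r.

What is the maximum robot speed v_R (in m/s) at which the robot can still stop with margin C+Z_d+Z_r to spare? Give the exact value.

quadratic (5/8)·v² + (39/25)·v + (-4833/1000) = 0
  disc = (39/25)² − 4·(5/8)·(-4833/1000) = 145161/10000 ; √disc = 381/100
  v_R = (−(39/25) + 381/100) / (2·(5/8)) = 9/5 m/s
check:
braking lasts T_s = (9/5)/(4/5) = 2.2500 s
robot covers v_R·T_r = 1.8000·0.0600 = 0.1080 m before braking
robot covers 1.8000·2.2500 − ½·0.8000·2.2500² = 2.0250 m while stopping
human closes 1.2000·2.3100 = 2.7720 m
C+Z_d+Z_r = 0.1000+0.0500+0.0050 = 0.1550 m
sum ≈ 0.1080+2.0250+2.7720+0.1550 ≈ 5.0600 m = S ✓

v_R_max = 9/5 m/s = 1.8000 m/s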